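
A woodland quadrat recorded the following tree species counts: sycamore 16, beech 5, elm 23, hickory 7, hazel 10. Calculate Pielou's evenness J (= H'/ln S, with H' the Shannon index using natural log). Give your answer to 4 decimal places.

0.9126

Total N = 16+5+23+7+10 = 61, so the proportions are 0.262295, 0.081967, 0.377049, 0.114754, 0.163934 (working shown to 6 dp, full precision carried).
H' = −Σ pᵢ ln pᵢ = −((-0.351026) + (-0.205036) + (-0.367766) + (-0.248438) + (-0.296441)) = 1.468707.
With S = 5 species, ln S = 1.609438, so J = 1.468707/1.609438 = 0.912559, i.e. 0.9126 to 4 decimal places.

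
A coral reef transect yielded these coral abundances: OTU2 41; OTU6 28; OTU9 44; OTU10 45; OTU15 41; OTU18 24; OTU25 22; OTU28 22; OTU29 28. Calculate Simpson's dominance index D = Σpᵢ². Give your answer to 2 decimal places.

0.12

Total N = 41+28+44+45+41+24+22+22+28 = 295, so the proportions are 0.139, 0.0949, 0.1492, 0.1525, 0.139, 0.0814, 0.0746, 0.0746, 0.0949 (working shown to 4 dp, full precision carried).
D = 0.139² + 0.0949² + 0.1492² + 0.1525² + 0.139² + 0.0814² + 0.0746² + 0.0746² + 0.0949² = 0.0193 + 0.0090 + 0.0222 + 0.0233 + 0.0193 + 0.0066 + 0.0056 + 0.0056 + 0.0090 = 0.1199.
To 2 decimal places, D = 0.12.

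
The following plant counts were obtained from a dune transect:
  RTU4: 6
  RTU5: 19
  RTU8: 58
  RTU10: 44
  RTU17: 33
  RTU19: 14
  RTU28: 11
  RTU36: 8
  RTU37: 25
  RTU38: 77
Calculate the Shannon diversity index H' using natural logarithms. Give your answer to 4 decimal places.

2.0294

Total N = 6+19+58+44+33+14+11+8+25+77 = 295, so the proportions are 0.020339, 0.064407, 0.19661, 0.149153, 0.111864, 0.047458, 0.037288, 0.027119, 0.084746, 0.261017 (working shown to 6 dp, full precision carried).
Each pᵢ ln pᵢ term: 0.020339×(-3.895216)=-0.079225, 0.064407×(-2.742536)=-0.176638, 0.19661×(-1.626532)=-0.319793, 0.149153×(-1.902786)=-0.283805, 0.111864×(-2.190468)=-0.245035, 0.047458×(-3.047918)=-0.144647, 0.037288×(-3.289080)=-0.122644, 0.027119×(-3.607534)=-0.097831, 0.084746×(-2.468100)=-0.209161, 0.261017×(-1.343170)=-0.350590.
Sum = -2.029369, so H' = 2.0294.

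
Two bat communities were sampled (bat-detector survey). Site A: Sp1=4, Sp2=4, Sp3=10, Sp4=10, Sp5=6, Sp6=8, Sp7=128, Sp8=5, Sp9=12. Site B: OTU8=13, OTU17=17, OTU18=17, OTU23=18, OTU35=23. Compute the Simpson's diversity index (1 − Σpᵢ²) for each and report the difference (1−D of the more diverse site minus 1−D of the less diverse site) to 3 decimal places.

0.276

Site A: N=187, proportions 0.02139037, 0.02139037, 0.05347594, 0.05347594, 0.03208556, 0.04278075, 0.68449198, 0.02673797, 0.06417112, giving 1−D = 0.51714376 (working shown to 8 dp, full precision carried).
Site B: N=88, proportions 0.14772727, 0.19318182, 0.19318182, 0.20454545, 0.26136364, giving 1−D = 0.79338843.
Difference = |0.51714376 − 0.79338843| = 0.27624467, i.e. 0.276 to 3 decimal places.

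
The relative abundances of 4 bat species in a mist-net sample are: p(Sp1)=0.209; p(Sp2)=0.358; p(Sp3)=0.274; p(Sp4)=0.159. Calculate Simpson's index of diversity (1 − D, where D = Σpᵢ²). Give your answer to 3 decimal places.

0.728

D = 0.209² + 0.358² + 0.274² + 0.159² = 0.04368 + 0.12816 + 0.07508 + 0.02528 = 0.27220 (working shown to 5 dp, full precision carried).
So 1 − D = 0.72780, i.e. 0.728 to 3 decimal places.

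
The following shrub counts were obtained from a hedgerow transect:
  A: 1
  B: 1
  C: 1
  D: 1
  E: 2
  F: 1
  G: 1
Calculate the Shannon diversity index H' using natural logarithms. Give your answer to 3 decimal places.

Total N = 1+1+1+1+2+1+1 = 8, so the proportions are 0.125, 0.125, 0.125, 0.125, 0.25, 0.125, 0.125 (working shown to 5 dp, full precision carried).
Each pᵢ ln pᵢ term: 0.125×(-2.07944)=-0.25993, 0.125×(-2.07944)=-0.25993, 0.125×(-2.07944)=-0.25993, 0.125×(-2.07944)=-0.25993, 0.25×(-1.38629)=-0.34657, 0.125×(-2.07944)=-0.25993, 0.125×(-2.07944)=-0.25993.
Sum = -1.90615, so H' = 1.906.

1.906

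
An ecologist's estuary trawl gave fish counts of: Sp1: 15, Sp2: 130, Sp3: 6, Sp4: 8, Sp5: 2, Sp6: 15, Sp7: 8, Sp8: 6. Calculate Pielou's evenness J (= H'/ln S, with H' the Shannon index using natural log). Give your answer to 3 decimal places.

Total N = 15+130+6+8+2+15+8+6 = 190, so the proportions are 0.07895, 0.68421, 0.03158, 0.04211, 0.01053, 0.07895, 0.04211, 0.03158 (working shown to 5 dp, full precision carried).
H' = −Σ pᵢ ln pᵢ = −((-0.20045) + (-0.25965) + (-0.10911) + (-0.13337) + (-0.04794) + (-0.20045) + (-0.13337) + (-0.10911)) = 1.19345.
With S = 8 species, ln S = 2.07944, so J = 1.19345/2.07944 = 0.57393, i.e. 0.574 to 3 decimal places.

0.574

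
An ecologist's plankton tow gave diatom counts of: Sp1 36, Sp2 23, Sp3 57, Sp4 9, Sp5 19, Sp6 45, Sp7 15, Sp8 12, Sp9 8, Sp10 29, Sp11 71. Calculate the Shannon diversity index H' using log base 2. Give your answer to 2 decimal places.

3.15

Total N = 36+23+57+9+19+45+15+12+8+29+71 = 324, so the proportions are 0.1111, 0.071, 0.1759, 0.0278, 0.0586, 0.1389, 0.0463, 0.037, 0.0247, 0.0895, 0.2191 (working shown to 4 dp, full precision carried).
Each pᵢ log₂ pᵢ term: 0.1111×(-3.1699)=-0.3522, 0.071×(-3.8163)=-0.2709, 0.1759×(-2.5070)=-0.4410, 0.0278×(-5.1699)=-0.1436, 0.0586×(-4.0919)=-0.2400, 0.1389×(-2.8480)=-0.3956, 0.0463×(-4.4330)=-0.2052, 0.037×(-4.7549)=-0.1761, 0.0247×(-5.3399)=-0.1318, 0.0895×(-3.4819)=-0.3116, 0.2191×(-2.1901)=-0.4799.
Sum = -3.1480, so H' = 3.15.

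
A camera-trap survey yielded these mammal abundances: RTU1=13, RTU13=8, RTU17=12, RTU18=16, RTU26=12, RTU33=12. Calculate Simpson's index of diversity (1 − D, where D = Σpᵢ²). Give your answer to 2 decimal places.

0.83

Total N = 13+8+12+16+12+12 = 73, so the proportions are 0.1781, 0.1096, 0.1644, 0.2192, 0.1644, 0.1644 (working shown to 4 dp, full precision carried).
D = 0.1781² + 0.1096² + 0.1644² + 0.2192² + 0.1644² + 0.1644² = 0.0317 + 0.0120 + 0.0270 + 0.0480 + 0.0270 + 0.0270 = 0.1728.
So 1 − D = 0.8272, i.e. 0.83 to 2 decimal places.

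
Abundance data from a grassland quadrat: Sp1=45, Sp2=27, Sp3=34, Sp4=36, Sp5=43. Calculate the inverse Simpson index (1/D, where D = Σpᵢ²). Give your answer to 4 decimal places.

Total N = 45+27+34+36+43 = 185, so the proportions are 0.24324324, 0.14594595, 0.18378378, 0.19459459, 0.23243243 (working shown to 8 dp, full precision carried).
D = 0.24324324² + 0.14594595² + 0.18378378² + 0.19459459² + 0.23243243² = 0.05916728 + 0.02130022 + 0.03377648 + 0.03786706 + 0.05402484 = 0.20613587.
So 1/D = 4.851169, i.e. 4.8512 to 4 decimal places.

4.8512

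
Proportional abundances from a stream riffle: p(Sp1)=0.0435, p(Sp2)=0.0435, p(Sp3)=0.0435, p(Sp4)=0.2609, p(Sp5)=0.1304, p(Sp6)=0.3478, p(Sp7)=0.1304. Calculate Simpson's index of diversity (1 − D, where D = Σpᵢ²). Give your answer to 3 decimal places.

0.771

D = 0.0435² + 0.0435² + 0.0435² + 0.2609² + 0.1304² + 0.3478² + 0.1304² = 0.00189 + 0.00189 + 0.00189 + 0.06807 + 0.01700 + 0.12096 + 0.01700 = 0.22872 (working shown to 5 dp, full precision carried).
So 1 − D = 0.77128, i.e. 0.771 to 3 decimal places.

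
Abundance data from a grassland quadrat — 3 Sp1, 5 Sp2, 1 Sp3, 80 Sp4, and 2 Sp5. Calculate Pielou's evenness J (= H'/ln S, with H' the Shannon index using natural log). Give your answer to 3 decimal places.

0.322

Total N = 3+5+1+80+2 = 91, so the proportions are 0.03297, 0.05495, 0.01099, 0.87912, 0.02198 (working shown to 5 dp, full precision carried).
H' = −Σ pᵢ ln pᵢ = −((-0.11249) + (-0.15942) + (-0.04957) + (-0.11326) + (-0.08391)) = 0.51865.
With S = 5 species, ln S = 1.60944, so J = 0.51865/1.60944 = 0.32225, i.e. 0.322 to 3 decimal places.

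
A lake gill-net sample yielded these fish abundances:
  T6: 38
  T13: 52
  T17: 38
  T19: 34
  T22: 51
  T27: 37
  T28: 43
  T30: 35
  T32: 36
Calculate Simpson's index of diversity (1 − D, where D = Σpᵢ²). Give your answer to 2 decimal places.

0.89

Total N = 38+52+38+34+51+37+43+35+36 = 364, so the proportions are 0.1044, 0.1429, 0.1044, 0.0934, 0.1401, 0.1016, 0.1181, 0.0962, 0.0989 (working shown to 4 dp, full precision carried).
D = 0.1044² + 0.1429² + 0.1044² + 0.0934² + 0.1401² + 0.1016² + 0.1181² + 0.0962² + 0.0989² = 0.0109 + 0.0204 + 0.0109 + 0.0087 + 0.0196 + 0.0103 + 0.0140 + 0.0092 + 0.0098 = 0.1139.
So 1 − D = 0.8861, i.e. 0.89 to 2 decimal places.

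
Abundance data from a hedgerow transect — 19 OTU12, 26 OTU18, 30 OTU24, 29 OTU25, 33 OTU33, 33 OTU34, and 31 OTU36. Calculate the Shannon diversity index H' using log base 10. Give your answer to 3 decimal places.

Total N = 19+26+30+29+33+33+31 = 201, so the proportions are 0.09453, 0.12935, 0.14925, 0.14428, 0.16418, 0.16418, 0.15423 (working shown to 5 dp, full precision carried).
Each pᵢ log₁₀ pᵢ term: 0.09453×(-1.02444)=-0.09684, 0.12935×(-0.88822)=-0.11489, 0.14925×(-0.82607)=-0.12329, 0.14428×(-0.84080)=-0.12131, 0.16418×(-0.78468)=-0.12883, 0.16418×(-0.78468)=-0.12883, 0.15423×(-0.81183)=-0.12521.
Sum = -0.83920, so H' = 0.839.

0.839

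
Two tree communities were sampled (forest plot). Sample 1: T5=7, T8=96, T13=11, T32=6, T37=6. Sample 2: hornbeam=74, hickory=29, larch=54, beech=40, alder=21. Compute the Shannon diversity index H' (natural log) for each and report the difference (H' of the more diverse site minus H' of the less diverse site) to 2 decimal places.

Sample 1: N=126, proportions 0.0556, 0.7619, 0.0873, 0.0476, 0.0476, giving H' = 0.8706 (working shown to 4 dp, full precision carried).
Sample 2: N=218, proportions 0.3394, 0.133, 0.2477, 0.1835, 0.0963, giving H' = 1.5173.
Difference = |0.8706 − 1.5173| = 0.6467, i.e. 0.65 to 2 decimal places.

0.65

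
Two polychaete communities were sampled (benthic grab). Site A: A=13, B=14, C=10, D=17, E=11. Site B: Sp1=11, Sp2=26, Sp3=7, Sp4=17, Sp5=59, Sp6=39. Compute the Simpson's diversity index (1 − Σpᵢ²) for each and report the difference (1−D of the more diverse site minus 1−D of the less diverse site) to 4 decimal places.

Site A: N=65, proportions 0.2, 0.2153846, 0.1538462, 0.2615385, 0.1692308, giving 1−D = 0.7928994 (working shown to 7 dp, full precision carried).
Site B: N=159, proportions 0.0691824, 0.163522, 0.0440252, 0.1069182, 0.3710692, 0.245283, giving 1−D = 0.7572485.
Difference = |0.7928994 − 0.7572485| = 0.0356509, i.e. 0.0357 to 4 decimal places.

0.0357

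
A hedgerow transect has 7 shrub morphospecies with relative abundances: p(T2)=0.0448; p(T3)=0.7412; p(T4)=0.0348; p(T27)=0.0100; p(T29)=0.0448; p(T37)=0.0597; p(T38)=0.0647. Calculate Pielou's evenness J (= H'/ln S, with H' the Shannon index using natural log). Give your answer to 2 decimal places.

H' = −Σ pᵢ ln pᵢ = −((-0.1391) + (-0.2220) + (-0.1169) + (-0.0461) + (-0.1391) + (-0.1683) + (-0.1771)) = 1.0086 (working shown to 4 dp, full precision carried).
With S = 7 species, ln S = 1.9459, so J = 1.0086/1.9459 = 0.5183, i.e. 0.52 to 2 decimal places.

0.52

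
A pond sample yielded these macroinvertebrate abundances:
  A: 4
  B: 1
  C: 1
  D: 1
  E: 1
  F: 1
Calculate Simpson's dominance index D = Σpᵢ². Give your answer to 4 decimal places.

Total N = 4+1+1+1+1+1 = 9, so the proportions are 0.444444, 0.111111, 0.111111, 0.111111, 0.111111, 0.111111 (working shown to 6 dp, full precision carried).
D = 0.444444² + 0.111111² + 0.111111² + 0.111111² + 0.111111² + 0.111111² = 0.197531 + 0.012346 + 0.012346 + 0.012346 + 0.012346 + 0.012346 = 0.259259.
To 4 decimal places, D = 0.2593.

0.2593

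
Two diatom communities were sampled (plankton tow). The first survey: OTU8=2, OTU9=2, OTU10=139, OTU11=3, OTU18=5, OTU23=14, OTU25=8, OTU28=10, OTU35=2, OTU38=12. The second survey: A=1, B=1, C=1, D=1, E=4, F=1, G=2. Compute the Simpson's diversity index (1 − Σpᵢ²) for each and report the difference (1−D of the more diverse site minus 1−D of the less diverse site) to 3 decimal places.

0.305

The first survey: N=197, proportions 0.01015, 0.01015, 0.70558, 0.01523, 0.02538, 0.07107, 0.04061, 0.05076, 0.01015, 0.06091, giving 1−D = 0.48798 (working shown to 5 dp, full precision carried).
The second survey: N=11, proportions 0.09091, 0.09091, 0.09091, 0.09091, 0.36364, 0.09091, 0.18182, giving 1−D = 0.79339.
Difference = |0.48798 − 0.79339| = 0.30541, i.e. 0.305 to 3 decimal places.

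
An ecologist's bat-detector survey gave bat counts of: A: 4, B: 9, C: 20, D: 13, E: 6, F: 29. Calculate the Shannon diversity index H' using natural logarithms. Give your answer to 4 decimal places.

1.5922

Total N = 4+9+20+13+6+29 = 81, so the proportions are 0.049383, 0.111111, 0.246914, 0.160494, 0.074074, 0.358025 (working shown to 6 dp, full precision carried).
Each pᵢ ln pᵢ term: 0.049383×(-3.008155)=-0.148551, 0.111111×(-2.197225)=-0.244136, 0.246914×(-1.398717)=-0.345362, 0.160494×(-1.829500)=-0.293623, 0.074074×(-2.602690)=-0.192792, 0.358025×(-1.027153)=-0.367746.
Sum = -1.592211, so H' = 1.5922.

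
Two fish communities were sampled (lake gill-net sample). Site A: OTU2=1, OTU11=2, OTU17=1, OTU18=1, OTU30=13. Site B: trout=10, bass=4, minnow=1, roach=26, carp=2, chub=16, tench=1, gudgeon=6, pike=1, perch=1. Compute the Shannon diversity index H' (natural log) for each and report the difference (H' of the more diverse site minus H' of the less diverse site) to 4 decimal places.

Site A: N=18, proportions 0.055556, 0.111111, 0.055556, 0.055556, 0.722222, giving H' = 0.960892 (working shown to 6 dp, full precision carried).
Site B: N=68, proportions 0.147059, 0.058824, 0.014706, 0.382353, 0.029412, 0.235294, 0.014706, 0.088235, 0.014706, 0.014706, giving H' = 1.722746.
Difference = |0.960892 − 1.722746| = 0.761854, i.e. 0.7619 to 4 decimal places.

0.7619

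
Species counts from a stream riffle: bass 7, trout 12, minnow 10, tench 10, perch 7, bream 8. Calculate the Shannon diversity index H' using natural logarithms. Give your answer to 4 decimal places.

Total N = 7+12+10+10+7+8 = 54, so the proportions are 0.12963, 0.222222, 0.185185, 0.185185, 0.12963, 0.148148 (working shown to 6 dp, full precision carried).
Each pᵢ ln pᵢ term: 0.12963×(-2.043074)=-0.264843, 0.222222×(-1.504077)=-0.334239, 0.185185×(-1.686399)=-0.312296, 0.185185×(-1.686399)=-0.312296, 0.12963×(-2.043074)=-0.264843, 0.148148×(-1.909543)=-0.282895.
Sum = -1.771413, so H' = 1.7714.

1.7714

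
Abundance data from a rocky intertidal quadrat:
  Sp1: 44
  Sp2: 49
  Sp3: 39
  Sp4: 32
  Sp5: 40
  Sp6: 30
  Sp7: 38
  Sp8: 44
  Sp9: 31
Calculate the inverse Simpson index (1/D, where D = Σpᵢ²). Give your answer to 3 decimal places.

Total N = 44+49+39+32+40+30+38+44+31 = 347, so the proportions are 0.1268012, 0.1412104, 0.1123919, 0.092219, 0.1152738, 0.0864553, 0.1095101, 0.1268012, 0.0893372 (working shown to 7 dp, full precision carried).
D = 0.1268012² + 0.1412104² + 0.1123919² + 0.092219² + 0.1152738² + 0.0864553² + 0.1095101² + 0.1268012² + 0.0893372² = 0.0160785 + 0.0199404 + 0.0126319 + 0.0085043 + 0.0132880 + 0.0074745 + 0.0119925 + 0.0160785 + 0.0079811 = 0.1139699.
So 1/D = 8.77425, i.e. 8.774 to 3 decimal places.

8.774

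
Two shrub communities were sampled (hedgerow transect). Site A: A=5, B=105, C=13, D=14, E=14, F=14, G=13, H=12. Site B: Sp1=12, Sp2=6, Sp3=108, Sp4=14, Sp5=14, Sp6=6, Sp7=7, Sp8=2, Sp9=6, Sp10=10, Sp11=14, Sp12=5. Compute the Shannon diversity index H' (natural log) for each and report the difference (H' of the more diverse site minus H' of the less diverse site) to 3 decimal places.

Site A: N=190, proportions 0.02632, 0.55263, 0.06842, 0.07368, 0.07368, 0.07368, 0.06842, 0.06316, giving H' = 1.54144 (working shown to 5 dp, full precision carried).
Site B: N=204, proportions 0.05882, 0.02941, 0.52941, 0.06863, 0.06863, 0.02941, 0.03431, 0.0098, 0.02941, 0.04902, 0.06863, 0.02451, giving H' = 1.76586.
Difference = |1.54144 − 1.76586| = 0.22442, i.e. 0.224 to 3 decimal places.

0.224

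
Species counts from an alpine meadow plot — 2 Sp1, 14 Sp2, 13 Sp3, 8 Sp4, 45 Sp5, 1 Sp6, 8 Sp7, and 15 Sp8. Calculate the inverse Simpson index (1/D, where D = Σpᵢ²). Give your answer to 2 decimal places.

4.09

Total N = 2+14+13+8+45+1+8+15 = 106, so the proportions are 0.018868, 0.132075, 0.122642, 0.075472, 0.424528, 0.009434, 0.075472, 0.141509 (working shown to 6 dp, full precision carried).
D = 0.018868² + 0.132075² + 0.122642² + 0.075472² + 0.424528² + 0.009434² + 0.075472² + 0.141509² = 0.000356 + 0.017444 + 0.015041 + 0.005696 + 0.180224 + 0.000089 + 0.005696 + 0.020025 = 0.244571.
So 1/D = 4.0888, i.e. 4.09 to 2 decimal places.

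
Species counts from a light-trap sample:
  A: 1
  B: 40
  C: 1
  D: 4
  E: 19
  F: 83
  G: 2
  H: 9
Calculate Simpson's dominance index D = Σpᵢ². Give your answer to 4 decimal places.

0.3541

Total N = 1+40+1+4+19+83+2+9 = 159, so the proportions are 0.006289, 0.251572, 0.006289, 0.025157, 0.119497, 0.522013, 0.012579, 0.056604 (working shown to 6 dp, full precision carried).
D = 0.006289² + 0.251572² + 0.006289² + 0.025157² + 0.119497² + 0.522013² + 0.012579² + 0.056604² = 0.000040 + 0.063289 + 0.000040 + 0.000633 + 0.014279 + 0.272497 + 0.000158 + 0.003204 = 0.354139.
To 4 decimal places, D = 0.3541.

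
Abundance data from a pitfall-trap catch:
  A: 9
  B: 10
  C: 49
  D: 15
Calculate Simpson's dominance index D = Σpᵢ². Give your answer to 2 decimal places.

0.41

Total N = 9+10+49+15 = 83, so the proportions are 0.1084, 0.1205, 0.5904, 0.1807 (working shown to 4 dp, full precision carried).
D = 0.1084² + 0.1205² + 0.5904² + 0.1807² = 0.0118 + 0.0145 + 0.3485 + 0.0327 = 0.4075.
To 2 decimal places, D = 0.41.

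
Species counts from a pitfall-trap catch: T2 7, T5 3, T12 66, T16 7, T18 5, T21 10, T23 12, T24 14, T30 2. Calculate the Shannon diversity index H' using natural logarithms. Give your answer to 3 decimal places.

1.612

Total N = 7+3+66+7+5+10+12+14+2 = 126, so the proportions are 0.05556, 0.02381, 0.52381, 0.05556, 0.03968, 0.07937, 0.09524, 0.11111, 0.01587 (working shown to 5 dp, full precision carried).
Each pᵢ ln pᵢ term: 0.05556×(-2.89037)=-0.16058, 0.02381×(-3.73767)=-0.08899, 0.52381×(-0.64663)=-0.33871, 0.05556×(-2.89037)=-0.16058, 0.03968×(-3.22684)=-0.12805, 0.07937×(-2.53370)=-0.20109, 0.09524×(-2.35138)=-0.22394, 0.11111×(-2.19722)=-0.24414, 0.01587×(-4.14313)=-0.06576.
Sum = -1.61183, so H' = 1.612.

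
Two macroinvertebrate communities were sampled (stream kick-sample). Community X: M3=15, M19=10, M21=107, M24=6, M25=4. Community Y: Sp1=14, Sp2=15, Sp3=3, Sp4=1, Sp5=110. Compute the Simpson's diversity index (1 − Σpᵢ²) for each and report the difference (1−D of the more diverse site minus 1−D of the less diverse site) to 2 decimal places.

Community X: N=142, proportions 0.1056, 0.0704, 0.7535, 0.0423, 0.0282, giving 1−D = 0.4135 (working shown to 4 dp, full precision carried).
Community Y: N=143, proportions 0.0979, 0.1049, 0.021, 0.007, 0.7692, giving 1−D = 0.3872.
Difference = |0.4135 − 0.3872| = 0.0263, i.e. 0.03 to 2 decimal places.

0.03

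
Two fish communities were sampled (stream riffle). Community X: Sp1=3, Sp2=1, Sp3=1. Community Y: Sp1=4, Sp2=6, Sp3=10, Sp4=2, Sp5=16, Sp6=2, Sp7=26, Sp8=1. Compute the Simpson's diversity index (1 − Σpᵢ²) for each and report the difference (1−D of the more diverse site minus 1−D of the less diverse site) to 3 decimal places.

0.197

Community X: N=5, proportions 0.6, 0.2, 0.2, giving 1−D = 0.56000 (working shown to 5 dp, full precision carried).
Community Y: N=67, proportions 0.0597, 0.08955, 0.14925, 0.02985, 0.23881, 0.02985, 0.38806, 0.01493, giving 1−D = 0.75652.
Difference = |0.56000 − 0.75652| = 0.19652, i.e. 0.197 to 3 decimal places.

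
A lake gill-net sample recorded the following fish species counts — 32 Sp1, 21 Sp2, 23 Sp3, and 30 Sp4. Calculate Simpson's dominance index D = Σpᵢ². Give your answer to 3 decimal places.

0.258

Total N = 32+21+23+30 = 106, so the proportions are 0.30189, 0.19811, 0.21698, 0.28302 (working shown to 5 dp, full precision carried).
D = 0.30189² + 0.19811² + 0.21698² + 0.28302² = 0.09114 + 0.03925 + 0.04708 + 0.08010 = 0.25756.
To 3 decimal places, D = 0.258.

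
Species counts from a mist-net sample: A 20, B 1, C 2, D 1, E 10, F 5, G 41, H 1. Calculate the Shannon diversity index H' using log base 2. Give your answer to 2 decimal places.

1.98

Total N = 20+1+2+1+10+5+41+1 = 81, so the proportions are 0.2469, 0.0123, 0.0247, 0.0123, 0.1235, 0.0617, 0.5062, 0.0123 (working shown to 4 dp, full precision carried).
Each pᵢ log₂ pᵢ term: 0.2469×(-2.0179)=-0.4983, 0.0123×(-6.3399)=-0.0783, 0.0247×(-5.3399)=-0.1318, 0.0123×(-6.3399)=-0.0783, 0.1235×(-3.0179)=-0.3726, 0.0617×(-4.0179)=-0.2480, 0.5062×(-0.9823)=-0.4972, 0.0123×(-6.3399)=-0.0783.
Sum = -1.9827, so H' = 1.98.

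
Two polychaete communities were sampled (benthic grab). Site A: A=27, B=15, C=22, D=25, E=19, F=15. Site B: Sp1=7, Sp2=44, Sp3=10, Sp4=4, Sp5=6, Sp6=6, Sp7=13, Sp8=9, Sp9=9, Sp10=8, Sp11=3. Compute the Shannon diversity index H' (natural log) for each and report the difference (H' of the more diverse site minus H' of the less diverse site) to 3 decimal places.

0.298

Site A: N=123, proportions 0.21951, 0.12195, 0.17886, 0.20325, 0.15447, 0.12195, giving H' = 1.76626 (working shown to 5 dp, full precision carried).
Site B: N=119, proportions 0.05882, 0.36975, 0.08403, 0.03361, 0.05042, 0.05042, 0.10924, 0.07563, 0.07563, 0.06723, 0.02521, giving H' = 2.06464.
Difference = |1.76626 − 2.06464| = 0.29838, i.e. 0.298 to 3 decimal places.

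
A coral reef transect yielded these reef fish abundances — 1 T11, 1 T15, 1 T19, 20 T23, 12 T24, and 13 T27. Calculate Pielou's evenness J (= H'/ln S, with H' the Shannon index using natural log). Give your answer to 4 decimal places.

Total N = 1+1+1+20+12+13 = 48, so the proportions are 0.020833, 0.020833, 0.020833, 0.416667, 0.25, 0.270833 (working shown to 6 dp, full precision carried).
H' = −Σ pᵢ ln pᵢ = −((-0.080650) + (-0.080650) + (-0.080650) + (-0.364779) + (-0.346574) + (-0.353776)) = 1.307079.
With S = 6 species, ln S = 1.791759, so J = 1.307079/1.791759 = 0.729495, i.e. 0.7295 to 4 decimal places.

0.7295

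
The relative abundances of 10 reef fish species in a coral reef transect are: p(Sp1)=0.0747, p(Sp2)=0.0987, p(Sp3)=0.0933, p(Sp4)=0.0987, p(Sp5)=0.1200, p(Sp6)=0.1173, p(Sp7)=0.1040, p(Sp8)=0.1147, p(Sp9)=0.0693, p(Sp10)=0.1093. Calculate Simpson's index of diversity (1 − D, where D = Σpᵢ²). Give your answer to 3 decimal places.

0.897

D = 0.0747² + 0.0987² + 0.0933² + 0.0987² + 0.12² + 0.1173² + 0.104² + 0.1147² + 0.0693² + 0.1093² = 0.00558 + 0.00974 + 0.00870 + 0.00974 + 0.01440 + 0.01376 + 0.01082 + 0.01316 + 0.00480 + 0.01195 = 0.10265 (working shown to 5 dp, full precision carried).
So 1 − D = 0.89735, i.e. 0.897 to 3 decimal places.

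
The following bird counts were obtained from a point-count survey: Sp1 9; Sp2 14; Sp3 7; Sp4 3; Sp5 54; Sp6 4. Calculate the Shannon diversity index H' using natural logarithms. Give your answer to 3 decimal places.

1.274

Total N = 9+14+7+3+54+4 = 91, so the proportions are 0.0989, 0.15385, 0.07692, 0.03297, 0.59341, 0.04396 (working shown to 5 dp, full precision carried).
Each pᵢ ln pᵢ term: 0.0989×(-2.31363)=-0.22882, 0.15385×(-1.87180)=-0.28797, 0.07692×(-2.56495)=-0.19730, 0.03297×(-3.41225)=-0.11249, 0.59341×(-0.52188)=-0.30968, 0.04396×(-3.12457)=-0.13734.
Sum = -1.27361, so H' = 1.274.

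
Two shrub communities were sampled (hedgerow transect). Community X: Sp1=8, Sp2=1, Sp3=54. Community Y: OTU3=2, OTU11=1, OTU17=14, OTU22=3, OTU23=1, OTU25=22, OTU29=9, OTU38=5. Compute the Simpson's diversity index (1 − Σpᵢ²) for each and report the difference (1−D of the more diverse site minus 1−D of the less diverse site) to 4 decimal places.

Community X: N=63, proportions 0.1269841, 0.015873, 0.8571429, giving 1−D = 0.2489292 (working shown to 7 dp, full precision carried).
Community Y: N=57, proportions 0.0350877, 0.0175439, 0.245614, 0.0526316, 0.0175439, 0.3859649, 0.1578947, 0.0877193, giving 1−D = 0.7534626.
Difference = |0.2489292 − 0.7534626| = 0.5045334, i.e. 0.5045 to 4 decimal places.

0.5045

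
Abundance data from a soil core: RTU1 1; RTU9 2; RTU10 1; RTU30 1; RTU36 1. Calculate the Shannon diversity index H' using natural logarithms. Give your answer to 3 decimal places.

Total N = 1+2+1+1+1 = 6, so the proportions are 0.16667, 0.33333, 0.16667, 0.16667, 0.16667 (working shown to 5 dp, full precision carried).
Each pᵢ ln pᵢ term: 0.16667×(-1.79176)=-0.29863, 0.33333×(-1.09861)=-0.36620, 0.16667×(-1.79176)=-0.29863, 0.16667×(-1.79176)=-0.29863, 0.16667×(-1.79176)=-0.29863.
Sum = -1.56071, so H' = 1.561.

1.561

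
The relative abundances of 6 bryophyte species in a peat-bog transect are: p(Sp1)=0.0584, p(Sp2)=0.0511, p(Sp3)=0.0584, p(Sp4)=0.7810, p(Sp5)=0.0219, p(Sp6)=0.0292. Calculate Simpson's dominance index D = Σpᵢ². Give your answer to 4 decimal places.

0.6207

D = 0.0584² + 0.0511² + 0.0584² + 0.781² + 0.0219² + 0.0292² = 0.003411 + 0.002611 + 0.003411 + 0.609961 + 0.000480 + 0.000853 = 0.620726 (working shown to 6 dp, full precision carried).
To 4 decimal places, D = 0.6207.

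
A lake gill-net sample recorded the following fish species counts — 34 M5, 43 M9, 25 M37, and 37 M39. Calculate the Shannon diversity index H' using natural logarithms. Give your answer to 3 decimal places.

Total N = 34+43+25+37 = 139, so the proportions are 0.2446, 0.30935, 0.17986, 0.26619 (working shown to 5 dp, full precision carried).
Each pᵢ ln pᵢ term: 0.2446×(-1.40811)=-0.34443, 0.30935×(-1.17327)=-0.36296, 0.17986×(-1.71560)=-0.30856, 0.26619×(-1.32356)=-0.35231.
Sum = -1.36826, so H' = 1.368.

1.368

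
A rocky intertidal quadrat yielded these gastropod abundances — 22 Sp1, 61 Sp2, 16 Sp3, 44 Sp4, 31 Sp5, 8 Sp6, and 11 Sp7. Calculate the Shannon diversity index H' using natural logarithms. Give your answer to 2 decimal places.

Total N = 22+61+16+44+31+8+11 = 193, so the proportions are 0.114, 0.3161, 0.0829, 0.228, 0.1606, 0.0415, 0.057 (working shown to 4 dp, full precision carried).
Each pᵢ ln pᵢ term: 0.114×(-2.1716)=-0.2475, 0.3161×(-1.1518)=-0.3640, 0.0829×(-2.4901)=-0.2064, 0.228×(-1.4785)=-0.3371, 0.1606×(-1.8287)=-0.2937, 0.0415×(-3.1832)=-0.1319, 0.057×(-2.8648)=-0.1633.
Sum = -1.7440, so H' = 1.74.

1.74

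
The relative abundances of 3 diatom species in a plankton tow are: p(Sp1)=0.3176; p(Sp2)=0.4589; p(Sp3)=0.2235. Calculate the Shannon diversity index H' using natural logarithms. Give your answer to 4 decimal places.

Each pᵢ ln pᵢ term (working shown to 6 dp, full precision carried): 0.3176×(-1.146963)=-0.364275, 0.4589×(-0.778923)=-0.357448, 0.2235×(-1.498344)=-0.334880.
Sum = -1.056603, so H' = 1.0566.

1.0566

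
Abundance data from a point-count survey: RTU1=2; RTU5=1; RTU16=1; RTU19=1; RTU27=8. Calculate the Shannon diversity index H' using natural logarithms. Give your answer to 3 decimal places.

Total N = 2+1+1+1+8 = 13, so the proportions are 0.15385, 0.07692, 0.07692, 0.07692, 0.61538 (working shown to 5 dp, full precision carried).
Each pᵢ ln pᵢ term: 0.15385×(-1.87180)=-0.28797, 0.07692×(-2.56495)=-0.19730, 0.07692×(-2.56495)=-0.19730, 0.07692×(-2.56495)=-0.19730, 0.61538×(-0.48551)=-0.29877.
Sum = -1.17865, so H' = 1.179.

1.179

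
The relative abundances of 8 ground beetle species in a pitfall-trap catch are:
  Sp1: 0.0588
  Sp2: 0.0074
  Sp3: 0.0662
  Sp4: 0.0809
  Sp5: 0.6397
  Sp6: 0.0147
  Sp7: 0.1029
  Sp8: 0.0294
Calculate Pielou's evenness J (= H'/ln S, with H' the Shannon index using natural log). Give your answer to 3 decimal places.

H' = −Σ pᵢ ln pᵢ = −((-0.16662) + (-0.03631) + (-0.17974) + (-0.20343) + (-0.28579) + (-0.06203) + (-0.23399) + (-0.10369)) = 1.27159 (working shown to 5 dp, full precision carried).
With S = 8 species, ln S = 2.07944, so J = 1.27159/2.07944 = 0.61151, i.e. 0.612 to 3 decimal places.

0.612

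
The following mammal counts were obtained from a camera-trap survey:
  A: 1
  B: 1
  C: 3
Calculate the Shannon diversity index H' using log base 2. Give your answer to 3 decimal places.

Total N = 1+1+3 = 5, so the proportions are 0.2, 0.2, 0.6 (working shown to 5 dp, full precision carried).
Each pᵢ log₂ pᵢ term: 0.2×(-2.32193)=-0.46439, 0.2×(-2.32193)=-0.46439, 0.6×(-0.73697)=-0.44218.
Sum = -1.37095, so H' = 1.371.

1.371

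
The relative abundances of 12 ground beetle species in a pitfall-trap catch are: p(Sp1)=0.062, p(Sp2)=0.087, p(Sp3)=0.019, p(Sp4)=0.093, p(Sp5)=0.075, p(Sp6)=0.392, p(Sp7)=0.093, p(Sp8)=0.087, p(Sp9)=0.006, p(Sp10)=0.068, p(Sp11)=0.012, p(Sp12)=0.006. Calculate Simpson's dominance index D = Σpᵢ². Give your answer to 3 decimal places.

0.201

D = 0.062² + 0.087² + 0.019² + 0.093² + 0.075² + 0.392² + 0.093² + 0.087² + 0.006² + 0.068² + 0.012² + 0.006² = 0.00384 + 0.00757 + 0.00036 + 0.00865 + 0.00562 + 0.15366 + 0.00865 + 0.00757 + 0.00004 + 0.00462 + 0.00014 + 0.00004 = 0.20077 (working shown to 5 dp, full precision carried).
To 3 decimal places, D = 0.201.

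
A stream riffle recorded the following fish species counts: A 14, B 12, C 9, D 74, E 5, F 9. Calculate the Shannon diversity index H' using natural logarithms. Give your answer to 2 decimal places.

Total N = 14+12+9+74+5+9 = 123, so the proportions are 0.1138, 0.0976, 0.0732, 0.6016, 0.0407, 0.0732 (working shown to 4 dp, full precision carried).
Each pᵢ ln pᵢ term: 0.1138×(-2.1731)=-0.2473, 0.0976×(-2.3273)=-0.2271, 0.0732×(-2.6150)=-0.1913, 0.6016×(-0.5081)=-0.3057, 0.0407×(-3.2027)=-0.1302, 0.0732×(-2.6150)=-0.1913.
Sum = -1.2930, so H' = 1.29.

1.29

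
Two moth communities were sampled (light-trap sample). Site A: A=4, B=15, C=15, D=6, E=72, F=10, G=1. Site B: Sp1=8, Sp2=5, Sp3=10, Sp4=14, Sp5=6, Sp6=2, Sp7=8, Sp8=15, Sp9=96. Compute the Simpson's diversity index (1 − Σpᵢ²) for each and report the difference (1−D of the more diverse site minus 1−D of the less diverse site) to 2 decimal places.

Site A: N=123, proportions 0.0325, 0.122, 0.122, 0.0488, 0.5854, 0.0813, 0.0081, giving 1−D = 0.6175 (working shown to 4 dp, full precision carried).
Site B: N=164, proportions 0.0488, 0.0305, 0.061, 0.0854, 0.0366, 0.0122, 0.0488, 0.0915, 0.5854, giving 1−D = 0.6308.
Difference = |0.6175 − 0.6308| = 0.0133, i.e. 0.01 to 2 decimal places.

0.01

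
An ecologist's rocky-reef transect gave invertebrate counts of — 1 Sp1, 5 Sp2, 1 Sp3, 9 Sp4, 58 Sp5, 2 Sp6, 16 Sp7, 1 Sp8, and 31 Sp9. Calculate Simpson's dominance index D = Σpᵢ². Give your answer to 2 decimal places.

0.31

Total N = 1+5+1+9+58+2+16+1+31 = 124, so the proportions are 0.0081, 0.0403, 0.0081, 0.0726, 0.4677, 0.0161, 0.129, 0.0081, 0.25 (working shown to 4 dp, full precision carried).
D = 0.0081² + 0.0403² + 0.0081² + 0.0726² + 0.4677² + 0.0161² + 0.129² + 0.0081² + 0.25² = 0.0001 + 0.0016 + 0.0001 + 0.0053 + 0.2188 + 0.0003 + 0.0166 + 0.0001 + 0.0625 = 0.3053.
To 2 decimal places, D = 0.31.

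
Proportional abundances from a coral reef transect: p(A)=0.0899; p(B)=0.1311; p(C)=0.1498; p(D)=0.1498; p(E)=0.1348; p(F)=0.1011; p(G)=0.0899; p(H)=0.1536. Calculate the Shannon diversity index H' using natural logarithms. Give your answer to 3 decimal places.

2.058

Each pᵢ ln pᵢ term (working shown to 5 dp, full precision carried): 0.0899×(-2.40906)=-0.21657, 0.1311×(-2.03179)=-0.26637, 0.1498×(-1.89845)=-0.28439, 0.1498×(-1.89845)=-0.28439, 0.1348×(-2.00396)=-0.27013, 0.1011×(-2.29165)=-0.23169, 0.0899×(-2.40906)=-0.21657, 0.1536×(-1.87340)=-0.28775.
Sum = -2.05787, so H' = 2.058.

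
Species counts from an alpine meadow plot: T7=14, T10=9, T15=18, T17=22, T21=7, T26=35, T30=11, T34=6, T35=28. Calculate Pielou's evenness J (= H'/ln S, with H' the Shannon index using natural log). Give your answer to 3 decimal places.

Total N = 14+9+18+22+7+35+11+6+28 = 150, so the proportions are 0.09333, 0.06, 0.12, 0.14667, 0.04667, 0.23333, 0.07333, 0.04, 0.18667 (working shown to 5 dp, full precision carried).
H' = −Σ pᵢ ln pᵢ = −((-0.22135) + (-0.16880) + (-0.25443) + (-0.28154) + (-0.14302) + (-0.33957) + (-0.19160) + (-0.12876) + (-0.31331)) = 2.04237.
With S = 9 species, ln S = 2.19722, so J = 2.04237/2.19722 = 0.92952, i.e. 0.930 to 3 decimal places.

0.930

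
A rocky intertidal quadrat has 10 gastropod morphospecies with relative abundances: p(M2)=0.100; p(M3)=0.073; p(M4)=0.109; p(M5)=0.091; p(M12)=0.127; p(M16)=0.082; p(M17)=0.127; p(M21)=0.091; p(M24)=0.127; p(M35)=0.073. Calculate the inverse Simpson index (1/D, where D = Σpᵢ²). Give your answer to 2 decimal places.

D = 0.1² + 0.073² + 0.109² + 0.091² + 0.127² + 0.082² + 0.127² + 0.091² + 0.127² + 0.073² = 0.010000 + 0.005329 + 0.011881 + 0.008281 + 0.016129 + 0.006724 + 0.016129 + 0.008281 + 0.016129 + 0.005329 = 0.104212 (working shown to 6 dp, full precision carried).
So 1/D = 9.5958, i.e. 9.60 to 2 decimal places.

9.60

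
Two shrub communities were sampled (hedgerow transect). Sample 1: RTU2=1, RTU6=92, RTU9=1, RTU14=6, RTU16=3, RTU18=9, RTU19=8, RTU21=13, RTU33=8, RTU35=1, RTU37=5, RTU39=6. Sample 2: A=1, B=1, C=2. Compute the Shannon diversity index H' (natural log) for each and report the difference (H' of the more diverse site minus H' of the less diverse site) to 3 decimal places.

0.492

Sample 1: N=153, proportions 0.00654, 0.60131, 0.00654, 0.03922, 0.01961, 0.05882, 0.05229, 0.08497, 0.05229, 0.00654, 0.03268, 0.03922, giving H' = 1.53214 (working shown to 5 dp, full precision carried).
Sample 2: N=4, proportions 0.25, 0.25, 0.5, giving H' = 1.03972.
Difference = |1.53214 − 1.03972| = 0.49242, i.e. 0.492 to 3 decimal places.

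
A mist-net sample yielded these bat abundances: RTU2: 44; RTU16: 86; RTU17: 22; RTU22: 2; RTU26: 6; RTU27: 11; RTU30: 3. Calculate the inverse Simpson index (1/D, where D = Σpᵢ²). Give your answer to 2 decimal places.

3.03

Total N = 44+86+22+2+6+11+3 = 174, so the proportions are 0.25287, 0.49425, 0.12644, 0.01149, 0.03448, 0.06322, 0.01724 (working shown to 5 dp, full precision carried).
D = 0.25287² + 0.49425² + 0.12644² + 0.01149² + 0.03448² + 0.06322² + 0.01724² = 0.06395 + 0.24429 + 0.01599 + 0.00013 + 0.00119 + 0.00400 + 0.00030 = 0.32983.
So 1/D = 3.0318, i.e. 3.03 to 2 decimal places.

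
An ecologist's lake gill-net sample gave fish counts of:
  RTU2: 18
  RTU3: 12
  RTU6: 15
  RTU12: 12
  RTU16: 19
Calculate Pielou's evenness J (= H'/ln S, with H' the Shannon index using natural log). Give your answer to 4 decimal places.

0.9885

Total N = 18+12+15+12+19 = 76, so the proportions are 0.236842, 0.157895, 0.197368, 0.157895, 0.25 (working shown to 6 dp, full precision carried).
H' = −Σ pᵢ ln pᵢ = −((-0.341138) + (-0.291446) + (-0.320266) + (-0.291446) + (-0.346574)) = 1.590871.
With S = 5 species, ln S = 1.609438, so J = 1.590871/1.609438 = 0.988464, i.e. 0.9885 to 4 decimal places.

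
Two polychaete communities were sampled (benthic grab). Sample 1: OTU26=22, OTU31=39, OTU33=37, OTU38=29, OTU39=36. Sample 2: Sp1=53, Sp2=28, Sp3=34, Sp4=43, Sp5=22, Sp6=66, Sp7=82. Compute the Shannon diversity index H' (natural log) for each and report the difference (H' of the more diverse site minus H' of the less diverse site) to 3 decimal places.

0.267

Sample 1: N=163, proportions 0.13497, 0.23926, 0.22699, 0.17791, 0.22086, giving H' = 1.58980 (working shown to 5 dp, full precision carried).
Sample 2: N=328, proportions 0.16159, 0.08537, 0.10366, 0.1311, 0.06707, 0.20122, 0.25, giving H' = 1.85635.
Difference = |1.58980 − 1.85635| = 0.26655, i.e. 0.267 to 3 decimal places.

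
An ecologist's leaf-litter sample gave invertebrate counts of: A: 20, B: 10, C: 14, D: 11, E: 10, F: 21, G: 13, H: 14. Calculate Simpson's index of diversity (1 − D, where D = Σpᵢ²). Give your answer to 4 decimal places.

Total N = 20+10+14+11+10+21+13+14 = 113, so the proportions are 0.176991, 0.088496, 0.123894, 0.097345, 0.088496, 0.185841, 0.115044, 0.123894 (working shown to 6 dp, full precision carried).
D = 0.176991² + 0.088496² + 0.123894² + 0.097345² + 0.088496² + 0.185841² + 0.115044² + 0.123894² = 0.031326 + 0.007831 + 0.015350 + 0.009476 + 0.007831 + 0.034537 + 0.013235 + 0.015350 = 0.134936.
So 1 − D = 0.865064, i.e. 0.8651 to 4 decimal places.

0.8651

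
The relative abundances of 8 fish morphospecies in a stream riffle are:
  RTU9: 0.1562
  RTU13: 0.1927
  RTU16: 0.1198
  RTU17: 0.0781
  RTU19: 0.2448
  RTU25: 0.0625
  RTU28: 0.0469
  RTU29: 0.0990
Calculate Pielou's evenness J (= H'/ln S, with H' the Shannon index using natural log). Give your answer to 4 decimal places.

H' = −Σ pᵢ ln pᵢ = −((-0.290004) + (-0.317304) + (-0.254207) + (-0.199137) + (-0.344510) + (-0.173287) + (-0.143502) + (-0.228951)) = 1.950901 (working shown to 6 dp, full precision carried).
With S = 8 species, ln S = 2.079442, so J = 1.950901/2.079442 = 0.938185, i.e. 0.9382 to 4 decimal places.

0.9382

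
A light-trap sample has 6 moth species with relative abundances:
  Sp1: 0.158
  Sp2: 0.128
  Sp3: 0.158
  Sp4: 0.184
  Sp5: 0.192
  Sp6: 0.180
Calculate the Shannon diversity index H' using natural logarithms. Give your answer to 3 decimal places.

Each pᵢ ln pᵢ term (working shown to 5 dp, full precision carried): 0.158×(-1.84516)=-0.29154, 0.128×(-2.05573)=-0.26313, 0.158×(-1.84516)=-0.29154, 0.184×(-1.69282)=-0.31148, 0.192×(-1.65026)=-0.31685, 0.18×(-1.71480)=-0.30866.
Sum = -1.78320, so H' = 1.783.

1.783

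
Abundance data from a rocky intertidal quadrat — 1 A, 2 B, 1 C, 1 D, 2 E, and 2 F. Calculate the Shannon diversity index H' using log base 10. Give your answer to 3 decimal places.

Total N = 1+2+1+1+2+2 = 9, so the proportions are 0.11111, 0.22222, 0.11111, 0.11111, 0.22222, 0.22222 (working shown to 5 dp, full precision carried).
Each pᵢ log₁₀ pᵢ term: 0.11111×(-0.95424)=-0.10603, 0.22222×(-0.65321)=-0.14516, 0.11111×(-0.95424)=-0.10603, 0.11111×(-0.95424)=-0.10603, 0.22222×(-0.65321)=-0.14516, 0.22222×(-0.65321)=-0.14516.
Sum = -0.75356, so H' = 0.754.

0.754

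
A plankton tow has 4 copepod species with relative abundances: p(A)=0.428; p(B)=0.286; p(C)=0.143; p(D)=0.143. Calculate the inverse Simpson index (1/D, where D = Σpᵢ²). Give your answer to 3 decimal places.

D = 0.428² + 0.286² + 0.143² + 0.143² = 0.1831840 + 0.0817960 + 0.0204490 + 0.0204490 = 0.3058780 (working shown to 7 dp, full precision carried).
So 1/D = 3.26928, i.e. 3.269 to 3 decimal places.

3.269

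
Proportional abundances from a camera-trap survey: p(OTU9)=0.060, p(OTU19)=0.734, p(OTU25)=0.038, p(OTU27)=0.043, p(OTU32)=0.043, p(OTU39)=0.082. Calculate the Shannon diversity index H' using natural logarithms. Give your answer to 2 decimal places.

1.00

Each pᵢ ln pᵢ term (working shown to 4 dp, full precision carried): 0.06×(-2.8134)=-0.1688, 0.734×(-0.3092)=-0.2270, 0.038×(-3.2702)=-0.1243, 0.043×(-3.1466)=-0.1353, 0.043×(-3.1466)=-0.1353, 0.082×(-2.5010)=-0.2051.
Sum = -0.9957, so H' = 1.00.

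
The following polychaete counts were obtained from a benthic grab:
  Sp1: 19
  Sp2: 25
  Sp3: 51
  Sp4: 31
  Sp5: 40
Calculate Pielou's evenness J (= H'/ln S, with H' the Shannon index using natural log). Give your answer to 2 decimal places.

0.96

Total N = 19+25+51+31+40 = 166, so the proportions are 0.1145, 0.1506, 0.3072, 0.1867, 0.241 (working shown to 4 dp, full precision carried).
H' = −Σ pᵢ ln pᵢ = −((-0.2481) + (-0.2851) + (-0.3626) + (-0.3134) + (-0.3429)) = 1.5521.
With S = 5 species, ln S = 1.6094, so J = 1.5521/1.6094 = 0.9643, i.e. 0.96 to 2 decimal places.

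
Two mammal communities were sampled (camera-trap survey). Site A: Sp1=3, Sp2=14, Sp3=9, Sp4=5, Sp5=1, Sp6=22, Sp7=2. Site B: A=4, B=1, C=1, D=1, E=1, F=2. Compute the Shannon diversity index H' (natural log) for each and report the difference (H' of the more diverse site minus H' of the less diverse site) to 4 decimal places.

0.0386

Site A: N=56, proportions 0.053571, 0.25, 0.160714, 0.089286, 0.017857, 0.392857, 0.035714, giving H' = 1.570815 (working shown to 6 dp, full precision carried).
Site B: N=10, proportions 0.4, 0.1, 0.1, 0.1, 0.1, 0.2, giving H' = 1.609438.
Difference = |1.570815 − 1.609438| = 0.038623, i.e. 0.0386 to 4 decimal places.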